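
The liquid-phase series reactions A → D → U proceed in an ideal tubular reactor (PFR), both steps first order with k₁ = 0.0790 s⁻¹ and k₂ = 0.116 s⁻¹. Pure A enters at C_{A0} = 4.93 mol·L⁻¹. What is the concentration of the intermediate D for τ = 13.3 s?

The intermediate concentration in a first-order A→B→C sequence is C_D = k₁C_{A0}(e^(−k₁τ) − e^(−k₂τ))/(k₂−k₁).
e^(−k₁τ) = e^(−0.0790×13.3) = e^(−1.051) = 0.3497; e^(−k₂τ) = e^(−1.543) = 0.2138.
C_D = 0.0790×4.93/(0.116−0.0790) × (0.3497−0.2138) = 10.53×0.1359 = 1.431 mol·L⁻¹.

1.43 mol·L⁻¹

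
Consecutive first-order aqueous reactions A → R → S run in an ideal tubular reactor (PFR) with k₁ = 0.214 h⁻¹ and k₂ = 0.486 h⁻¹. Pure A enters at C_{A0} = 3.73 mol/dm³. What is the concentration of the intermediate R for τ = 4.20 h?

0.813 mol/dm³

The intermediate concentration in a first-order A→B→C sequence is C_R = k₁C_{A0}(e^(−k₁τ) − e^(−k₂τ))/(k₂−k₁).
e^(−k₁τ) = e^(−0.214×4.20) = e^(−0.8988) = 0.4071; e^(−k₂τ) = e^(−2.041) = 0.1299.
C_R = 0.214×3.73/(0.486−0.214) × (0.4071−0.1299) = 2.935×0.2772 = 0.8134 mol/dm³.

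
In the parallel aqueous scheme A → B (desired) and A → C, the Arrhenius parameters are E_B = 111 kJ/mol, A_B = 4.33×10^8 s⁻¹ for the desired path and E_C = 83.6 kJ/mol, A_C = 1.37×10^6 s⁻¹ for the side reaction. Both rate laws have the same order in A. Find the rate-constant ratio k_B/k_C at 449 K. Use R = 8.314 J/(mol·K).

Since both paths have the same order in A, the concentration cancels and S_{B/C} = k_B/k_C = (A_B/A_C)·exp[(E_C−E_B)/(RT)].
(E_C−E_B)/(RT) = (83.6−111)×10³/(8.314×449) = -27400/3733 = -7.340.
k_B/k_C = (4.33×10^8/1.37×10^6)·exp(-7.340) = 316.1 × 6.491×10^-4 = 0.205.
Since E_B > E_C, raising the temperature improves selectivity toward B.

0.205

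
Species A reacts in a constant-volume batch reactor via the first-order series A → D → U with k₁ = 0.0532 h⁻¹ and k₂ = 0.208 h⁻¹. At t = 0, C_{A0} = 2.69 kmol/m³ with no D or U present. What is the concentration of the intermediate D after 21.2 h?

0.288 kmol/m³

For first-order series with pure A initially, C_D(t) = k₁C_{A0}/(k₂−k₁)·(e^(−k₁t) − e^(−k₂t)).
e^(−k₁t) = e^(−0.0532×21.2) = e^(−1.128) = 0.3237; e^(−k₂t) = e^(−4.410) = 0.01216.
C_D = 0.0532×2.69/(0.208−0.0532) × (0.3237−0.01216) = 0.9245×0.3116 = 0.2880 kmol/m³.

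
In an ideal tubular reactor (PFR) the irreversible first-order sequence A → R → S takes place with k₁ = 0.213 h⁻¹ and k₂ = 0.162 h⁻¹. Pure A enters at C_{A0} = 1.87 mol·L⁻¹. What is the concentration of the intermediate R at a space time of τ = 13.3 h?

For first-order series with pure A initially, C_R(τ) = k₁C_{A0}/(k₂−k₁)·(e^(−k₁τ) − e^(−k₂τ)).
e^(−k₁τ) = e^(−0.213×13.3) = e^(−2.833) = 0.05884; e^(−k₂τ) = e^(−2.155) = 0.1159.
C_R = 0.213×1.87/(0.162−0.213) × (0.05884−0.1159) = (-7.810)×(-0.05711) = 0.4460 mol·L⁻¹.

0.446 mol·L⁻¹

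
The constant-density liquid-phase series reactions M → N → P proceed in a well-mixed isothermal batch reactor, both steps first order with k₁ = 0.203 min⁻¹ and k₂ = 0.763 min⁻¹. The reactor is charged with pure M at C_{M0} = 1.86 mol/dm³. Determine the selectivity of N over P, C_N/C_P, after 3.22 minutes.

The intermediate concentration in a first-order A→B→C sequence is C_N = k₁C_{M0}(e^(−k₁t) − e^(−k₂t))/(k₂−k₁).
e^(−k₁t) = e^(−0.203×3.22) = e^(−0.6537) = 0.5201; e^(−k₂t) = e^(−2.457) = 0.08570.
C_N = 0.203×1.86/(0.763−0.203) × (0.5201−0.08570) = 0.6743×0.4344 = 0.2929 mol/dm³.
C_M = C_{M0}e^(−k₁t) = 0.9675 mol/dm³, so C_P = C_{M0}−C_M−C_N = 0.5996 mol/dm³; C_N/C_P = 0.489.

0.489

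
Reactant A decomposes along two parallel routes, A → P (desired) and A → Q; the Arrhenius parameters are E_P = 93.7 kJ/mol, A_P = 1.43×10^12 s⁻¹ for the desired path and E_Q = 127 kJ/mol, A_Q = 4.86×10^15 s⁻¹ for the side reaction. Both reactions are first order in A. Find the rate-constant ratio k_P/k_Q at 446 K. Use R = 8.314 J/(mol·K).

With equal orders, S_{P/Q} = k_P/k_Q = (A_P/A_Q)·exp[(E_Q−E_P)/(RT)].
(E_Q−E_P)/(RT) = (127−93.7)×10³/(8.314×446) = 33300/3708 = 8.980.
k_P/k_Q = (1.43×10^12/4.86×10^15)·exp(8.980) = 2.942×10^-4 × 7946 = 2.34.
Since E_P < E_Q, lowering the temperature improves selectivity toward P.

2.34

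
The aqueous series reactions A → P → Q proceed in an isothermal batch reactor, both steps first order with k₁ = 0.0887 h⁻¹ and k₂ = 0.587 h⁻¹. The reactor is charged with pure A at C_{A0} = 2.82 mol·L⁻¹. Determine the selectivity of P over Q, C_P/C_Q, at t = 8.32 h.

0.191

Solving the coupled first-order balances gives C_P(t) = [k₁/(k₂−k₁)]·C_{A0}·(e^(−k₁t) − e^(−k₂t)).
e^(−k₁t) = e^(−0.0887×8.32) = e^(−0.7380) = 0.4781; e^(−k₂t) = e^(−4.884) = 0.007568.
C_P = 0.0887×2.82/(0.587−0.0887) × (0.4781−0.007568) = 0.5020×0.4705 = 0.2362 mol·L⁻¹.
C_A = C_{A0}e^(−k₁t) = 1.348 mol·L⁻¹, so C_Q = C_{A0}−C_A−C_P = 1.236 mol·L⁻¹; C_P/C_Q = 0.191.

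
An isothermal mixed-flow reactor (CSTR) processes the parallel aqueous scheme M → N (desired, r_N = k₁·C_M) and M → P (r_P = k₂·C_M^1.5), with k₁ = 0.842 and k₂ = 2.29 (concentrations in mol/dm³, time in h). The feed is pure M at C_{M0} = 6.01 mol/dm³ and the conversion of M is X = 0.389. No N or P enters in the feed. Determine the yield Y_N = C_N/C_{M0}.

Exit C_M = C_{M0}(1−X) = 6.01×0.611 = 3.672 mol/dm³.
Rates in a CSTR are evaluated at the outlet concentration: r_N = 0.842×3.672 = 3.092, r_P = 2.29×3.672^1.5 = 16.11.
Fraction of consumed M going to N: r_N/(r_N+r_P) = 0.1610.
C_N = 0.1610·C_{M0}·X = 0.1610×6.01×0.389 = 0.376 mol/dm³; Y_N = C_N/C_{M0} = 0.0626.

0.0626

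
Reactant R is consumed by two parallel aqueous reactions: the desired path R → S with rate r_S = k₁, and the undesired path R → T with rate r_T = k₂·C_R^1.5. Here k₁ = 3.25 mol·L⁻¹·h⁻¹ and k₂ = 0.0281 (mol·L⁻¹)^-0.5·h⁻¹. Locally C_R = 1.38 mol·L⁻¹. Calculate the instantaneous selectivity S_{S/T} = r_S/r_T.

71.3

S_{S/T} = r_S/r_T = (k₁)/(k₂·C_R^1.5) = (k₁/k₂)·C_R^-1.5.
= (3.25) / (0.0281×1.380^1.5) = 3.250/0.04555 = 71.3.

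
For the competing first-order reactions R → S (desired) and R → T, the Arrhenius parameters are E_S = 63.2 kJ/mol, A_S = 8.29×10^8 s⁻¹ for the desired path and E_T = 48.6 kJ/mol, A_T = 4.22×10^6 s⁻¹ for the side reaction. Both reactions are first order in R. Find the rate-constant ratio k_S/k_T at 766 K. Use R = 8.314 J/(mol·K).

19.8

With equal orders, S_{S/T} = k_S/k_T = (A_S/A_T)·exp[(E_T−E_S)/(RT)].
(E_T−E_S)/(RT) = (48.6−63.2)×10³/(8.314×766) = -14600/6369 = -2.293.
k_S/k_T = (8.29×10^8/4.22×10^6)·exp(-2.293) = 196.4 × 0.1010 = 19.8.
Since E_S > E_T, raising the temperature improves selectivity toward S.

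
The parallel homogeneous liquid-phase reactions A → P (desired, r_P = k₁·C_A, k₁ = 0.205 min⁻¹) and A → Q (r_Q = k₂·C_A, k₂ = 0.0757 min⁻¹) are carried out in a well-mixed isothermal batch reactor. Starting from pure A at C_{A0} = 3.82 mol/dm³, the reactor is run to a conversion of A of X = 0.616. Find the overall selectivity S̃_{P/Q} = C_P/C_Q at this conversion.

2.71

C_A = C_{A0}(1−X) = 1.467 mol/dm³.
Both paths are first order in A, so the instantaneous fraction to P is constant: dC_P/d(−C_A) = k₁/(k₁+k₂) = 0.7303.
C_P = 0.7303·(C_{A0}−C_A) = 0.7303×2.353 = 1.72 mol/dm³.
C_Q = (C_{A0}−C_A)−C_P = 0.6346 mol/dm³; S̃_{P/Q} = 1.719/0.6346 = 2.71.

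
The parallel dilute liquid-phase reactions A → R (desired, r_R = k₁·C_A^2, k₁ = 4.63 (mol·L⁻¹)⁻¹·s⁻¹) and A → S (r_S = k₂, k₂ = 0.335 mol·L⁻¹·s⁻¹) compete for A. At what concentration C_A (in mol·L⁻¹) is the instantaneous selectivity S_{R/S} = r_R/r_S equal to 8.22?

S_{R/S} = (k₁/k₂)·C_A^2 ⇒ C_A = (S·k₂/k₁)^(0.5).
= (8.22×0.335/4.63)^(0.5) = (0.5948)^(0.5) = 0.771 mol·L⁻¹.

0.771 mol·L⁻¹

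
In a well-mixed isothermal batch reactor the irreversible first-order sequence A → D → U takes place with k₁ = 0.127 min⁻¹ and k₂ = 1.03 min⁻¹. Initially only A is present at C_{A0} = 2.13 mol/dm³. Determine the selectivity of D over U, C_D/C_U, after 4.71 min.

Solving the coupled first-order balances gives C_D(t) = [k₁/(k₂−k₁)]·C_{A0}·(e^(−k₁t) − e^(−k₂t)).
e^(−k₁t) = e^(−0.127×4.71) = e^(−0.5982) = 0.5498; e^(−k₂t) = e^(−4.851) = 0.007818.
C_D = 0.127×2.13/(1.03−0.127) × (0.5498−0.007818) = 0.2996×0.5420 = 0.1624 mol/dm³.
C_A = C_{A0}e^(−k₁t) = 1.171 mol/dm³, so C_U = C_{A0}−C_A−C_D = 0.7965 mol/dm³; C_D/C_U = 0.204.

0.204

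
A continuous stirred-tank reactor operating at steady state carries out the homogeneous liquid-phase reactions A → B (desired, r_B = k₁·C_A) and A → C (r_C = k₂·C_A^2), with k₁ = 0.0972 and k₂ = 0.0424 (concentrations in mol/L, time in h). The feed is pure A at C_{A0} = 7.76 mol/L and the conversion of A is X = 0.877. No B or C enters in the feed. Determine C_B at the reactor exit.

Exit C_A = C_{A0}(1−X) = 7.76×0.123 = 0.9545 mol/L.
A CSTR operates uniformly at the exit composition, giving r_B = 0.09278 and r_C = 0.03863 (each k·C_A^n at C_A = 0.9545).
Fraction of consumed A going to B: r_B/(r_B+r_C) = 0.7060.
C_B = 0.7060·C_{A0}·X = 0.7060×7.76×0.877 = 4.80 mol/L.

4.80 mol/L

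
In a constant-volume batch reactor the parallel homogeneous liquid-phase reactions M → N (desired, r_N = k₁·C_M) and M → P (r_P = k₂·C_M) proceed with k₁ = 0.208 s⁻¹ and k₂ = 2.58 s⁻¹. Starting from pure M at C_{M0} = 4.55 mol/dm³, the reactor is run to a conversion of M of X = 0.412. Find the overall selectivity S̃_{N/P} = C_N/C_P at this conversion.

C_M = C_{M0}(1−X) = 2.675 mol/dm³.
Both paths are first order in M, so the instantaneous fraction to N is constant: dC_N/d(−C_M) = k₁/(k₁+k₂) = 0.07461.
C_N = 0.07461·(C_{M0}−C_M) = 0.07461×1.875 = 0.140 mol/dm³.
C_P = (C_{M0}−C_M)−C_N = 1.735 mol/dm³; S̃_{N/P} = 0.1399/1.735 = 0.0806.

0.0806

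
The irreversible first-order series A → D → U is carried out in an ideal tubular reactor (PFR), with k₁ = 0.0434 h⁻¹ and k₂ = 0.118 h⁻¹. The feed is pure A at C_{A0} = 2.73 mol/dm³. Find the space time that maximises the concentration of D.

For first-order series the maximum of C_D occurs at τ_opt = ln(k₂/k₁)/(k₂−k₁).
= ln(0.118/0.0434)/(0.118−0.0434) = ln(2.719)/0.07460 = 1.000/0.07460 = 13.4 h.

13.4 h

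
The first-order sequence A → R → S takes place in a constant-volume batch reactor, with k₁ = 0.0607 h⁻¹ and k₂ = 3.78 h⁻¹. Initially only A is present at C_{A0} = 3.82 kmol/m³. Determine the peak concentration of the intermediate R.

0.0573 kmol/m³

Evaluating C_R at t_opt = ln(k₂/k₁)/(k₂−k₁) gives C_{R,max}/C_{A0} = (k₁/k₂)^[k₂/(k₂−k₁)].
= (0.0607/3.78)^(3.78/(3.78−0.0607)) = (0.01606)^(1.016) = 0.01501.
C_{R,max} = 0.01501×3.82 = 0.0573 kmol/m³.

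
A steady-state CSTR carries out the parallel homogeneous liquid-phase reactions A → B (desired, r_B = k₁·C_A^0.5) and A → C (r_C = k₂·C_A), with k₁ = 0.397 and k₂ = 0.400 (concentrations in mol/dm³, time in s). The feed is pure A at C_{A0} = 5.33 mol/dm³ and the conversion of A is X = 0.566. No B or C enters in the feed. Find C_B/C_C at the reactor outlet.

Exit C_A = C_{A0}(1−X) = 5.33×0.434 = 2.313 mol/dm³.
A CSTR operates uniformly at the exit composition, giving r_B = 0.6038 and r_C = 0.9253 (each k·C_A^n at C_A = 2.313).
Overall selectivity = C_B/C_C = r_Bτ/(r_Cτ) = r_B/r_C = 0.653.

0.653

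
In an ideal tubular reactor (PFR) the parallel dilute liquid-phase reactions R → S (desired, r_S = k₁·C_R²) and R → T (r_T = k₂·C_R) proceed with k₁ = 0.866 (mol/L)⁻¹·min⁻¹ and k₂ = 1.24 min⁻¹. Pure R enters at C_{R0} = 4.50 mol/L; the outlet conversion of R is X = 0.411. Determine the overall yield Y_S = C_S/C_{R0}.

0.292

C_R = C_{R0}(1−X) = 2.651 mol/L.
Along a PFR/batch, dC_T/dC_R = −r_T/(r_S+r_T) = −k₂/(k₂+k₁·C_R).
Integrating from C_{R0} to C_R: C_T = (1.24/0.866)·ln[(1.24+0.866·4.50)/(1.24+0.866·2.65)] = 1.432·ln(5.137/3.535) = 0.5350 mol/L.
Then C_S = (C_{R0}−C_R) − C_T = 1.849 − 0.5350 = 1.314 mol/L.
Y_S = C_S/C_{R0} = 1.314/4.50 = 0.292.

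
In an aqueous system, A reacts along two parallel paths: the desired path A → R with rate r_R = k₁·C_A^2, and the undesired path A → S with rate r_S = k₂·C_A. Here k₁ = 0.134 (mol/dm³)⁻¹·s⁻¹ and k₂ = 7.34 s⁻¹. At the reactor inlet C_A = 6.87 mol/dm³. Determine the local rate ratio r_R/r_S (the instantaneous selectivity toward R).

S_{R/S} = r_R/r_S = (k₁·C_A^2)/(k₂·C_A) = (k₁/k₂)·C_A.
= (0.134×6.870^2) / (7.34×6.870) = 6.324/50.43 = 0.125.
Since the desired path is higher order in A, keeping C_A high (PFR or concentrated feed) favours R.

0.125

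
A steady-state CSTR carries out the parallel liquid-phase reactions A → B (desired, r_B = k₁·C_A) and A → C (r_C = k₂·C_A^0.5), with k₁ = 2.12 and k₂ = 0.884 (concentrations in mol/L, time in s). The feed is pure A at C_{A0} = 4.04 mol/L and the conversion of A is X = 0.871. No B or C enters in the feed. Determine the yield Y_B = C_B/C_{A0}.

Exit C_A = C_{A0}(1−X) = 4.04×0.129 = 0.5212 mol/L.
In a CSTR the entire volume is at exit conditions, so r_B = 2.12×0.5212 = 1.105 and r_C = 0.884×0.5212^0.5 = 0.6382.
Fraction of consumed A going to B: r_B/(r_B+r_C) = 0.6339.
C_B = 0.6339·C_{A0}·X = 0.6339×4.04×0.871 = 2.23 mol/L; Y_B = C_B/C_{A0} = 0.552.

0.552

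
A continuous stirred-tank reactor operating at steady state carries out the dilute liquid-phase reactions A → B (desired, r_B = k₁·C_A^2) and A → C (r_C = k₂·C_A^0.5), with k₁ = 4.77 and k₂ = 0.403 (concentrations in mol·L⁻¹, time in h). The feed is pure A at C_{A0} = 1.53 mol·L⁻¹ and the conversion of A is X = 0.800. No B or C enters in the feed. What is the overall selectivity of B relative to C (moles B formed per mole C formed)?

Exit C_A = C_{A0}(1−X) = 1.53×0.200 = 0.3060 mol·L⁻¹.
Rates in a CSTR are evaluated at the outlet concentration: r_B = 4.77×0.3060^2 = 0.4466, r_C = 0.403×0.3060^0.5 = 0.2229.
Overall selectivity = C_B/C_C = r_Bτ/(r_Cτ) = r_B/r_C = 2.00.

2.00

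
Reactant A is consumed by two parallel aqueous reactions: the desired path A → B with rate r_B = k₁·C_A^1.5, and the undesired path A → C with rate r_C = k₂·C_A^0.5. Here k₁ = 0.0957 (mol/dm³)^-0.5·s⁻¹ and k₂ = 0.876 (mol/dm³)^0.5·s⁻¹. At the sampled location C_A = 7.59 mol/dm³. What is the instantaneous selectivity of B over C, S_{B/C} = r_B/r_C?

0.829

S_{B/C} = r_B/r_C = (k₁·C_A^1.5)/(k₂·C_A^0.5) = (k₁/k₂)·C_A.
= (0.0957×7.590^1.5) / (0.876×7.590^0.5) = 2.001/2.413 = 0.829.
Since the desired path is higher order in A, keeping C_A high (PFR or concentrated feed) favours B.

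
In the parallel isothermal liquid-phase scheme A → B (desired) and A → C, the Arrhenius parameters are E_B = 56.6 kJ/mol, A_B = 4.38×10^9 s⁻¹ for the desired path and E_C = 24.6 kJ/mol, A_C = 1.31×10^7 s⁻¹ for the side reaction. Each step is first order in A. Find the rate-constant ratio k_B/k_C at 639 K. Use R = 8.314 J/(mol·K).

k_B/k_C = (A_B/A_C)·exp[−(E_B−E_C)/(RT)] = (A_B/A_C)·exp[(E_C−E_B)/(RT)].
(E_C−E_B)/(RT) = (24.6−56.6)×10³/(8.314×639) = -32000/5313 = -6.023.
k_B/k_C = (4.38×10^9/1.31×10^7)·exp(-6.023) = 334.4 × 0.002422 = 0.810.
Since E_B > E_C, raising the temperature improves selectivity toward B.

0.810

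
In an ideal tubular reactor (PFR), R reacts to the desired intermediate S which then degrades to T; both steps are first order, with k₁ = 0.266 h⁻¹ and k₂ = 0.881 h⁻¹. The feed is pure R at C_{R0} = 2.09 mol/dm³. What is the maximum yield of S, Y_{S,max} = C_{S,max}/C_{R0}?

0.180

Evaluating C_S at τ_opt = ln(k₂/k₁)/(k₂−k₁) gives C_{S,max}/C_{R0} = (k₁/k₂)^[k₂/(k₂−k₁)].
= (0.266/0.881)^(0.881/(0.881−0.266)) = (0.3019)^(1.433) = 0.1799.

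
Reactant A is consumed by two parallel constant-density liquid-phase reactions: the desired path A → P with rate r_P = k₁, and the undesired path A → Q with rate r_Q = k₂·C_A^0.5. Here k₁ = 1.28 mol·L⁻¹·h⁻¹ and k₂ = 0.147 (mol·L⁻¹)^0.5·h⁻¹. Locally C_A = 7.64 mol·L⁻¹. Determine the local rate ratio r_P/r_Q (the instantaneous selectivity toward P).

S_{P/Q} = r_P/r_Q = (k₁)/(k₂·C_A^0.5) = (k₁/k₂)·C_A^-0.5.
= (1.28) / (0.147×7.640^0.5) = 1.280/0.4063 = 3.15.
The undesired path is higher order in A, so low C_A (CSTR or dilute feed) favours P.

3.15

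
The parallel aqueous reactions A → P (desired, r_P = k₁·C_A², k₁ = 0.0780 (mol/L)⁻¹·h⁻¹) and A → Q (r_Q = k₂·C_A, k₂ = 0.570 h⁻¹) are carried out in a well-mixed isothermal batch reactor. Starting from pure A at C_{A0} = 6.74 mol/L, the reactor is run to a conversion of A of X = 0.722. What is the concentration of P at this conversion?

C_A = C_{A0}(1−X) = 1.874 mol/L.
Along a PFR/batch, dC_Q/dC_A = −r_Q/(r_P+r_Q) = −k₂/(k₂+k₁·C_A).
Integrating from C_{A0} to C_A: C_Q = (0.570/0.0780)·ln[(0.570+0.0780·6.74)/(0.570+0.0780·1.87)] = 7.308·ln(1.096/0.7162) = 3.108 mol/L.
Then C_P = (C_{A0}−C_A) − C_Q = 4.866 − 3.108 = 1.758 mol/L.

1.76 mol/L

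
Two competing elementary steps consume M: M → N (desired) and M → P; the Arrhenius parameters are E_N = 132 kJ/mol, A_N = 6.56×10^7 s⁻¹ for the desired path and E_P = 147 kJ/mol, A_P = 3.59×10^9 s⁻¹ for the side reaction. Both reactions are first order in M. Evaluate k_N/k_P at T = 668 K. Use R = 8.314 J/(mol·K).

k_N/k_P = (A_N/A_P)·exp[−(E_N−E_P)/(RT)] = (A_N/A_P)·exp[(E_P−E_N)/(RT)].
(E_P−E_N)/(RT) = (147−132)×10³/(8.314×668) = 15000/5554 = 2.701.
k_N/k_P = (6.56×10^7/3.59×10^9)·exp(2.701) = 0.01827 × 14.89 = 0.272.

0.272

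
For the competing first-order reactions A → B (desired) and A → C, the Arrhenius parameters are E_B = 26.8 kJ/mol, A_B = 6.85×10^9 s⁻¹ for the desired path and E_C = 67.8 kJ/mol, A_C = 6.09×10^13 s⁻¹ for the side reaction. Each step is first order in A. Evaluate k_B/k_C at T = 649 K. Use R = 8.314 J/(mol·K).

Since both paths have the same order in A, the concentration cancels and S_{B/C} = k_B/k_C = (A_B/A_C)·exp[(E_C−E_B)/(RT)].
(E_C−E_B)/(RT) = (67.8−26.8)×10³/(8.314×649) = 41000/5396 = 7.599.
k_B/k_C = (6.85×10^9/6.09×10^13)·exp(7.599) = 1.125×10^-4 × 1995 = 0.224.
Since E_B < E_C, lowering the temperature improves selectivity toward B.

0.224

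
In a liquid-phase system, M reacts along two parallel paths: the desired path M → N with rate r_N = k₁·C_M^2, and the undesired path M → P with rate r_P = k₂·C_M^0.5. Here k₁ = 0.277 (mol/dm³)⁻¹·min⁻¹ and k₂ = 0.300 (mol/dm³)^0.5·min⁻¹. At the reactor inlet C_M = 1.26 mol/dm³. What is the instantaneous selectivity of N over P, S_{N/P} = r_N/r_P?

1.31

S_{N/P} = r_N/r_P = (k₁·C_M^2)/(k₂·C_M^0.5) = (k₁/k₂)·C_M^1.5.
= (0.277×1.260^2) / (0.300×1.260^0.5) = 0.4398/0.3367 = 1.31.
Since the desired path is higher order in M, keeping C_M high (PFR or concentrated feed) favours N.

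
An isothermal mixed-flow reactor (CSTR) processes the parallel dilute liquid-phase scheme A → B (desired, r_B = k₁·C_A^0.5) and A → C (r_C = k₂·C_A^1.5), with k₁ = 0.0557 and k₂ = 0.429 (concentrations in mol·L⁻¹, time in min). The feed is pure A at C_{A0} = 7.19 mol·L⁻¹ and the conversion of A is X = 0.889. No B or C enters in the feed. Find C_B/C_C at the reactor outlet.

0.163

Exit C_A = C_{A0}(1−X) = 7.19×0.111 = 0.7981 mol·L⁻¹.
Rates in a CSTR are evaluated at the outlet concentration: r_B = 0.0557×0.7981^0.5 = 0.04976, r_C = 0.429×0.7981^1.5 = 0.3059.
Overall selectivity = C_B/C_C = r_Bτ/(r_Cτ) = r_B/r_C = 0.163.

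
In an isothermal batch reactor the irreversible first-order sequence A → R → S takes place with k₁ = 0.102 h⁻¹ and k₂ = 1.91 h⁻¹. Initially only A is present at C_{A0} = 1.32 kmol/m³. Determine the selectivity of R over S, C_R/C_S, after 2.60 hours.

For first-order series with pure A initially, C_R(t) = k₁C_{A0}/(k₂−k₁)·(e^(−k₁t) − e^(−k₂t)).
e^(−k₁t) = e^(−0.102×2.60) = e^(−0.2652) = 0.7671; e^(−k₂t) = e^(−4.966) = 0.006971.
C_R = 0.102×1.32/(1.91−0.102) × (0.7671−0.006971) = 0.07447×0.7601 = 0.05660 kmol/m³.
C_A = C_{A0}e^(−k₁t) = 1.013 kmol/m³, so C_S = C_{A0}−C_A−C_R = 0.2509 kmol/m³; C_R/C_S = 0.226.

0.226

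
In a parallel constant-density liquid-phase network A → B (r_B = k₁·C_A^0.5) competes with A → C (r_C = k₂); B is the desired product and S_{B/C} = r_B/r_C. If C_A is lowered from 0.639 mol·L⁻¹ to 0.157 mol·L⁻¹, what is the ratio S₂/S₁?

0.496

S_{B/C} = (k₁/k₂)·C_A^0.5, so S₂/S₁ = (C_{A,2}/C_{A,1})^0.5.
= (0.157/0.639)^0.5 = (0.2457)^0.5 = 0.496.
Selectivity toward B falls as C_A falls — high-concentration operation is favoured.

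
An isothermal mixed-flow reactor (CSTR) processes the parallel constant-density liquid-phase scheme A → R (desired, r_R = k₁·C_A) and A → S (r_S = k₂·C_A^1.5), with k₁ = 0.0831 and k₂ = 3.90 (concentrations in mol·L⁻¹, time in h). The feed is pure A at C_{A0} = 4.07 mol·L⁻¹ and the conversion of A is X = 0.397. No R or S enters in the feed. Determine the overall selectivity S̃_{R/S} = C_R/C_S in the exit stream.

Exit C_A = C_{A0}(1−X) = 4.07×0.603 = 2.454 mol·L⁻¹.
In a CSTR the entire volume is at exit conditions, so r_R = 0.0831×2.454 = 0.2039 and r_S = 3.90×2.454^1.5 = 14.99.
Overall selectivity = C_R/C_S = r_Rτ/(r_Sτ) = r_R/r_S = 0.0136.

0.0136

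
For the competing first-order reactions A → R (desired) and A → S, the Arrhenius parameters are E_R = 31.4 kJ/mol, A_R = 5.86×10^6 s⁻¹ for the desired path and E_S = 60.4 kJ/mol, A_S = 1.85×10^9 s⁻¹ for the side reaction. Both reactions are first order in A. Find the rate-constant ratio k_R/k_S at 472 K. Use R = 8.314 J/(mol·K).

5.13

With equal orders, S_{R/S} = k_R/k_S = (A_R/A_S)·exp[(E_S−E_R)/(RT)].
(E_S−E_R)/(RT) = (60.4−31.4)×10³/(8.314×472) = 29000/3924 = 7.390.
k_R/k_S = (5.86×10^6/1.85×10^9)·exp(7.390) = 0.003168 × 1620 = 5.13.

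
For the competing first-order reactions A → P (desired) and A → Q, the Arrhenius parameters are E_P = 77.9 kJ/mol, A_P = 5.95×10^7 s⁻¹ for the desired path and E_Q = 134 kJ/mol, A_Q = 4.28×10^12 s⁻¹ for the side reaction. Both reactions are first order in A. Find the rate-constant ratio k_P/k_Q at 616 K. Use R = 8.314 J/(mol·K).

0.795

With equal orders, S_{P/Q} = k_P/k_Q = (A_P/A_Q)·exp[(E_Q−E_P)/(RT)].
(E_Q−E_P)/(RT) = (134−77.9)×10³/(8.314×616) = 56100/5121 = 10.95.
k_P/k_Q = (5.95×10^7/4.28×10^12)·exp(10.95) = 1.390×10^-5 × 57181 = 0.795.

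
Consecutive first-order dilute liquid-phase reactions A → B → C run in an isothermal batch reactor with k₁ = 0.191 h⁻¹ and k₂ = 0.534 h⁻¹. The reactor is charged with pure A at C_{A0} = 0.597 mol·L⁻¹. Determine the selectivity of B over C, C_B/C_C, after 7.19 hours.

Solving the coupled first-order balances gives C_B(t) = [k₁/(k₂−k₁)]·C_{A0}·(e^(−k₁t) − e^(−k₂t)).
e^(−k₁t) = e^(−0.191×7.19) = e^(−1.373) = 0.2533; e^(−k₂t) = e^(−3.839) = 0.02151.
C_B = 0.191×0.597/(0.534−0.191) × (0.2533−0.02151) = 0.3324×0.2318 = 0.07705 mol·L⁻¹.
C_A = C_{A0}e^(−k₁t) = 0.1512 mol·L⁻¹, so C_C = C_{A0}−C_A−C_B = 0.3687 mol·L⁻¹; C_B/C_C = 0.209.

0.209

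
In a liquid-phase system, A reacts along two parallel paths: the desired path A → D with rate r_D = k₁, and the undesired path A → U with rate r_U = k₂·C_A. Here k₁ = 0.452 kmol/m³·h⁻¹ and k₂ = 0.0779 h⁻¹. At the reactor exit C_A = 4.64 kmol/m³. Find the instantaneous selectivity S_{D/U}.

S_{D/U} = r_D/r_U = (k₁)/(k₂·C_A) = (k₁/k₂)·C_A⁻¹.
= (0.452) / (0.0779×4.640) = 0.4520/0.3615 = 1.25.
The undesired path is higher order in A, so low C_A (CSTR or dilute feed) favours D.

1.25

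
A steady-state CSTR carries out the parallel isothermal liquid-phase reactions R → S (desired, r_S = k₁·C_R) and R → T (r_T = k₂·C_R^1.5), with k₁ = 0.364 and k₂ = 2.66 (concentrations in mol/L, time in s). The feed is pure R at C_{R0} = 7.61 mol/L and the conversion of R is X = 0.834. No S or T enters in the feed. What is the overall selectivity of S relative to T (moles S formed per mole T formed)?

0.122

Exit C_R = C_{R0}(1−X) = 7.61×0.166 = 1.263 mol/L.
In a CSTR the entire volume is at exit conditions, so r_S = 0.364×1.263 = 0.4598 and r_T = 2.66×1.263^1.5 = 3.777.
Overall selectivity = C_S/C_T = r_Sτ/(r_Tτ) = r_S/r_T = 0.122.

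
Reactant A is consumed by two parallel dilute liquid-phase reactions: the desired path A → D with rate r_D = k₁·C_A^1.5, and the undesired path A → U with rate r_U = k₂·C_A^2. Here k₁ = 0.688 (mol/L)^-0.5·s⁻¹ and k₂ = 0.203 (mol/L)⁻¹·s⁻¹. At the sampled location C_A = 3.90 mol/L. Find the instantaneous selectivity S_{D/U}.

S_{D/U} = r_D/r_U = (k₁·C_A^1.5)/(k₂·C_A^2) = (k₁/k₂)·C_A^-0.5.
= (0.688×3.900^1.5) / (0.203×3.900^2) = 5.299/3.088 = 1.72.
The undesired path is higher order in A, so low C_A (CSTR or dilute feed) favours D.

1.72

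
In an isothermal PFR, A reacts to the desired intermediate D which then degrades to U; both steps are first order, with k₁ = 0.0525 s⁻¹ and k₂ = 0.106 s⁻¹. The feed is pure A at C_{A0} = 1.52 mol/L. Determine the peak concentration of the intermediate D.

0.378 mol/L

At the optimum, C_{D,max}/C_{A0} = (k₁/k₂)^[k₂/(k₂−k₁)].
= (0.0525/0.106)^(0.106/(0.106−0.0525)) = (0.4953)^(1.981) = 0.2485.
C_{D,max} = 0.2485×1.52 = 0.378 mol/L.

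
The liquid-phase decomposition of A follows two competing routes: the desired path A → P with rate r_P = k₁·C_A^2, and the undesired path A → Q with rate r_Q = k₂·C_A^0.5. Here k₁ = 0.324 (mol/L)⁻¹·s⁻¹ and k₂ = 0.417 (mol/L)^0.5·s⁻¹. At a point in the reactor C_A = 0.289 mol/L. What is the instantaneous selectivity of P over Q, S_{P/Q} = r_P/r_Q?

0.121

S_{P/Q} = r_P/r_Q = (k₁·C_A^2)/(k₂·C_A^0.5) = (k₁/k₂)·C_A^1.5.
= (0.324×0.2890^2) / (0.417×0.2890^0.5) = 0.02706/0.2242 = 0.121.
Since the desired path is higher order in A, keeping C_A high (PFR or concentrated feed) favours P.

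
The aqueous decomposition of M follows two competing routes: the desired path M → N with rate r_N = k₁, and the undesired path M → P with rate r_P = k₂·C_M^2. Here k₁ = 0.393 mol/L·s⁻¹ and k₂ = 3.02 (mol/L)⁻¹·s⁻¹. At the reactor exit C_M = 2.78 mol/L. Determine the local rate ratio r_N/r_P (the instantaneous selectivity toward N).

0.0168

S_{N/P} = r_N/r_P = (k₁)/(k₂·C_M^2) = (k₁/k₂)·C_M^-2.
= (0.393) / (3.02×2.780^2) = 0.3930/23.34 = 0.0168.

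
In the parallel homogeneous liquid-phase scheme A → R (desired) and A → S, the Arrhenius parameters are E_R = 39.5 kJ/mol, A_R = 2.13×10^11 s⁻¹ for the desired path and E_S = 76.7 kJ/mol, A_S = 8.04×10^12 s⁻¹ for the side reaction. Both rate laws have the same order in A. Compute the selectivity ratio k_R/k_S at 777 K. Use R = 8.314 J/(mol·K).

With equal orders, S_{R/S} = k_R/k_S = (A_R/A_S)·exp[(E_S−E_R)/(RT)].
(E_S−E_R)/(RT) = (76.7−39.5)×10³/(8.314×777) = 37200/6460 = 5.759.
k_R/k_S = (2.13×10^11/8.04×10^12)·exp(5.759) = 0.02649 × 316.9 = 8.40.
Since E_R < E_S, lowering the temperature improves selectivity toward R.

8.40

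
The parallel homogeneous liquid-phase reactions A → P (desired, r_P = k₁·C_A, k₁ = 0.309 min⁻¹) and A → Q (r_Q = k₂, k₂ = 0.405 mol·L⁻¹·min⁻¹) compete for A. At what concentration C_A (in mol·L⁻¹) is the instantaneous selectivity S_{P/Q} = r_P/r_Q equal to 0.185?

0.242 mol·L⁻¹

S_{P/Q} = (k₁/k₂)·C_A ⇒ C_A = S·k₂/k₁.
= 0.185×0.405/0.309 = 0.242 mol·L⁻¹.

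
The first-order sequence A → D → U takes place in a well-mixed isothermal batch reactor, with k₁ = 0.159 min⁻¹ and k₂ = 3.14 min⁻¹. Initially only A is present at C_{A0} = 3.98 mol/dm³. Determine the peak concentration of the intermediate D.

0.172 mol/dm³

Evaluating C_D at t_opt = ln(k₂/k₁)/(k₂−k₁) gives C_{D,max}/C_{A0} = (k₁/k₂)^[k₂/(k₂−k₁)].
= (0.159/3.14)^(3.14/(3.14−0.159)) = (0.05064)^(1.053) = 0.04319.
C_{D,max} = 0.04319×3.98 = 0.172 mol/dm³.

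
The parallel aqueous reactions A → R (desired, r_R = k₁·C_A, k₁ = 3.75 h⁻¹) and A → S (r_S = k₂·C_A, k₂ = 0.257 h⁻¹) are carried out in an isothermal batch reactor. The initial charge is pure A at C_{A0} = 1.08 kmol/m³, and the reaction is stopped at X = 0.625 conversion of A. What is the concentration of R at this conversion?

C_A = C_{A0}(1−X) = 0.4050 kmol/m³.
Both paths are first order in A, so the instantaneous fraction to R is constant: dC_R/d(−C_A) = k₁/(k₁+k₂) = 0.9359.
C_R = 0.9359·(C_{A0}−C_A) = 0.9359×0.6750 = 0.632 kmol/m³.

0.632 kmol/m³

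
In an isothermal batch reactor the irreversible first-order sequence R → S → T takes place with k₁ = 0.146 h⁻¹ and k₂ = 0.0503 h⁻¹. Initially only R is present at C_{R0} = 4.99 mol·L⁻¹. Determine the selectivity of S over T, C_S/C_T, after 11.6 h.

For first-order series with pure R initially, C_S(t) = k₁C_{R0}/(k₂−k₁)·(e^(−k₁t) − e^(−k₂t)).
e^(−k₁t) = e^(−0.146×11.6) = e^(−1.694) = 0.1839; e^(−k₂t) = e^(−0.5835) = 0.5580.
C_S = 0.146×4.99/(0.0503−0.146) × (0.1839−0.5580) = (-7.613)×(-0.3741) = 2.848 mol·L⁻¹.
C_R = C_{R0}e^(−k₁t) = 0.9174 mol·L⁻¹, so C_T = C_{R0}−C_R−C_S = 1.225 mol·L⁻¹; C_S/C_T = 2.33.

2.33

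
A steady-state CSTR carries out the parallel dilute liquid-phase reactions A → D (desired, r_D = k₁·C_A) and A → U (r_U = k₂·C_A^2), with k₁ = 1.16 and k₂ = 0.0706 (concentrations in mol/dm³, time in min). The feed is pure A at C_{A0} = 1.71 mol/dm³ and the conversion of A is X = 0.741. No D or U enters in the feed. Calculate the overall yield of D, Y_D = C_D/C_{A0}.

Exit C_A = C_{A0}(1−X) = 1.71×0.259 = 0.4429 mol/dm³.
In a CSTR the entire volume is at exit conditions, so r_D = 1.16×0.4429 = 0.5138 and r_U = 0.0706×0.4429^2 = 0.01385.
Fraction of consumed A going to D: r_D/(r_D+r_U) = 0.9738.
C_D = 0.9738·C_{A0}·X = 0.9738×1.71×0.741 = 1.23 mol/dm³; Y_D = C_D/C_{A0} = 0.722.

0.722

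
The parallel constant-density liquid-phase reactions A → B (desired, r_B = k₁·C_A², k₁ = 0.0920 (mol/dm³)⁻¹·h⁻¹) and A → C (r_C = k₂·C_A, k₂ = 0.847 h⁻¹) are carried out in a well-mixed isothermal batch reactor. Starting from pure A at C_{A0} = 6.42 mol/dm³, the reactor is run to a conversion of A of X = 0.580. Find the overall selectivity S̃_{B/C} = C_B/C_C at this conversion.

0.486

C_A = C_{A0}(1−X) = 2.696 mol/dm³.
Along a PFR/batch, dC_C/dC_A = −r_C/(r_B+r_C) = −k₂/(k₂+k₁·C_A).
Integrating from C_{A0} to C_A: C_C = (0.847/0.0920)·ln[(0.847+0.0920·6.42)/(0.847+0.0920·2.70)] = 9.207·ln(1.438/1.095) = 2.506 mol/dm³.
Then C_B = (C_{A0}−C_A) − C_C = 3.724 − 2.506 = 1.218 mol/dm³.
S̃_{B/C} = C_B/C_C = 1.218/2.506 = 0.486.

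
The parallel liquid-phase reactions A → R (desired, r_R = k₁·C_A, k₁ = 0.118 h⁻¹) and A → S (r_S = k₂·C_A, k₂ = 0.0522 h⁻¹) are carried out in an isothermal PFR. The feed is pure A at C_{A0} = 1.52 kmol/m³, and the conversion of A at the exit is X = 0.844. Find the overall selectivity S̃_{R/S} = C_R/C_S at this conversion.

C_A = C_{A0}(1−X) = 0.2371 kmol/m³.
Both paths are first order in A, so the instantaneous fraction to R is constant: dC_R/d(−C_A) = k₁/(k₁+k₂) = 0.6933.
C_R = 0.6933·(C_{A0}−C_A) = 0.6933×1.283 = 0.889 kmol/m³.
C_S = (C_{A0}−C_A)−C_R = 0.3935 kmol/m³; S̃_{R/S} = 0.8894/0.3935 = 2.26.

2.26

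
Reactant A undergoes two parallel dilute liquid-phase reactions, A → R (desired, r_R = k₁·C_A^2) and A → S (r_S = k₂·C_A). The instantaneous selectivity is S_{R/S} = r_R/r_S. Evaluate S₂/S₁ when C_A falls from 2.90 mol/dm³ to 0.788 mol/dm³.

0.272

S_{R/S} = (k₁/k₂)·C_A, so S₂/S₁ = (C_{A,2}/C_{A,1}).
= 0.788/2.90 = 0.272.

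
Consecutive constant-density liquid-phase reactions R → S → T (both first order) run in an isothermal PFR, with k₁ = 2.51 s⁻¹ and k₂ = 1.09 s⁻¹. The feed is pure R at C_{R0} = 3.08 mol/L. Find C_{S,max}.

Evaluating C_S at τ_opt = ln(k₂/k₁)/(k₂−k₁) gives C_{S,max}/C_{R0} = (k₁/k₂)^[k₂/(k₂−k₁)].
= (2.51/1.09)^(1.09/(1.09−2.51)) = (2.303)^(-0.7676) = 0.5272.
C_{S,max} = 0.5272×3.08 = 1.62 mol/L.

1.62 mol/L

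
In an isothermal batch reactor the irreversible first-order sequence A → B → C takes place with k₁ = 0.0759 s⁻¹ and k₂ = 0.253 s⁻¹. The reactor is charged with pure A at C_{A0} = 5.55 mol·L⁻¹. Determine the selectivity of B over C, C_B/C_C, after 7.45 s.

Solving the coupled first-order balances gives C_B(t) = [k₁/(k₂−k₁)]·C_{A0}·(e^(−k₁t) − e^(−k₂t)).
e^(−k₁t) = e^(−0.0759×7.45) = e^(−0.5655) = 0.5681; e^(−k₂t) = e^(−1.885) = 0.1519.
C_B = 0.0759×5.55/(0.253−0.0759) × (0.5681−0.1519) = 2.379×0.4162 = 0.9901 mol·L⁻¹.
C_A = C_{A0}e^(−k₁t) = 3.153 mol·L⁻¹, so C_C = C_{A0}−C_A−C_B = 1.407 mol·L⁻¹; C_B/C_C = 0.704.

0.704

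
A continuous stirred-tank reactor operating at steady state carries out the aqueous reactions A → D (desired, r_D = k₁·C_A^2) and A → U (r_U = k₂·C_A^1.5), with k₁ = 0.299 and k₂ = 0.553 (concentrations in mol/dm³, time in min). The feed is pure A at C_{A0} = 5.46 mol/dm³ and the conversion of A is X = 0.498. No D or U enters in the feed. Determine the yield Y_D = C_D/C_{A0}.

Exit C_A = C_{A0}(1−X) = 5.46×0.502 = 2.741 mol/dm³.
A CSTR operates uniformly at the exit composition, giving r_D = 2.246 and r_U = 2.509 (each k·C_A^n at C_A = 2.741).
Fraction of consumed A going to D: r_D/(r_D+r_U) = 0.4723.
C_D = 0.4723·C_{A0}·X = 0.4723×5.46×0.498 = 1.28 mol/dm³; Y_D = C_D/C_{A0} = 0.235.

0.235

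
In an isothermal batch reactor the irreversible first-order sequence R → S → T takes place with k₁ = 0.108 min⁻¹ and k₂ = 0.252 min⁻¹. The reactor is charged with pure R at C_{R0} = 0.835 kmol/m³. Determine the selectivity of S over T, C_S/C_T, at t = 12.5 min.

Solving the coupled first-order balances gives C_S(t) = [k₁/(k₂−k₁)]·C_{R0}·(e^(−k₁t) − e^(−k₂t)).
e^(−k₁t) = e^(−0.108×12.5) = e^(−1.350) = 0.2592; e^(−k₂t) = e^(−3.150) = 0.04285.
C_S = 0.108×0.835/(0.252−0.108) × (0.2592−0.04285) = 0.6262×0.2164 = 0.1355 kmol/m³.
C_R = C_{R0}e^(−k₁t) = 0.2165 kmol/m³, so C_T = C_{R0}−C_R−C_S = 0.4830 kmol/m³; C_S/C_T = 0.281.

0.281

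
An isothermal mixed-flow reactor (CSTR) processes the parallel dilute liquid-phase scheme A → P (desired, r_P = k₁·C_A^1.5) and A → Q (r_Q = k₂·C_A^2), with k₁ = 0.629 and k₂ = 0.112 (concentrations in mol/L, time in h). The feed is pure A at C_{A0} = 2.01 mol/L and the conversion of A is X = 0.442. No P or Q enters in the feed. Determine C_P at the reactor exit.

0.747 mol/L

Exit C_A = C_{A0}(1−X) = 2.01×0.558 = 1.122 mol/L.
In a CSTR the entire volume is at exit conditions, so r_P = 0.629×1.122^1.5 = 0.7471 and r_Q = 0.112×1.122^2 = 0.1409.
Fraction of consumed A going to P: r_P/(r_P+r_Q) = 0.8413.
C_P = 0.8413·C_{A0}·X = 0.8413×2.01×0.442 = 0.747 mol/L.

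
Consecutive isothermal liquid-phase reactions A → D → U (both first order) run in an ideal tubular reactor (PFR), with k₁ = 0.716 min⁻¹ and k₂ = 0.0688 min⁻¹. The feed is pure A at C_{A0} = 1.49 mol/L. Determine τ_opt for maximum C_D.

For first-order series the maximum of C_D occurs at τ_opt = ln(k₂/k₁)/(k₂−k₁).
= ln(0.0688/0.716)/(0.0688−0.716) = ln(0.09609)/-0.6472 = -2.342/-0.6472 = 3.62 min.

3.62 min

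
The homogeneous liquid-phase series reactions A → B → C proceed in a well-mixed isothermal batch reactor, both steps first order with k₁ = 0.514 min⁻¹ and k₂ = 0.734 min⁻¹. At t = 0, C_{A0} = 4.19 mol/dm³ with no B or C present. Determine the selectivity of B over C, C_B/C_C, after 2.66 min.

The intermediate concentration in a first-order A→B→C sequence is C_B = k₁C_{A0}(e^(−k₁t) − e^(−k₂t))/(k₂−k₁).
e^(−k₁t) = e^(−0.514×2.66) = e^(−1.367) = 0.2548; e^(−k₂t) = e^(−1.952) = 0.1419.
C_B = 0.514×4.19/(0.734−0.514) × (0.2548−0.1419) = 9.789×0.1129 = 1.105 mol/dm³.
C_A = C_{A0}e^(−k₁t) = 1.068 mol/dm³, so C_C = C_{A0}−C_A−C_B = 2.017 mol/dm³; C_B/C_C = 0.548.

0.548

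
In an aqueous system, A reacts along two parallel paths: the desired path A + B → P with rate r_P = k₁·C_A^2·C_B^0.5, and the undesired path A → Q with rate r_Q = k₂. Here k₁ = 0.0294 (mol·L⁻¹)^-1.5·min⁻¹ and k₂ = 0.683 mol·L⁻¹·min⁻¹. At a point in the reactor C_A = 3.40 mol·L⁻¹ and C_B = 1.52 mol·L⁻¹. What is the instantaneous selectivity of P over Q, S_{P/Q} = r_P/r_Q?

S_{P/Q} = r_P/r_Q = (k₁·C_A^2·C_B^0.5)/(k₂) = (k₁/k₂)·C_A^2·C_B^0.5.
= (0.0294×3.400^2×1.520^0.5) / (0.683) = 0.4190/0.6830 = 0.613.
Since the desired path is higher order in A, keeping C_A high (PFR or concentrated feed) favours P.

0.613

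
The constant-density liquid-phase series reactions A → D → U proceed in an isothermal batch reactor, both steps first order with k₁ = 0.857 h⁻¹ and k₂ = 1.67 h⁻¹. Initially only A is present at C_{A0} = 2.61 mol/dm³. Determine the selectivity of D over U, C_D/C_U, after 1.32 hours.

Solving the coupled first-order balances gives C_D(t) = [k₁/(k₂−k₁)]·C_{A0}·(e^(−k₁t) − e^(−k₂t)).
e^(−k₁t) = e^(−0.857×1.32) = e^(−1.131) = 0.3226; e^(−k₂t) = e^(−2.204) = 0.1103.
C_D = 0.857×2.61/(1.67−0.857) × (0.3226−0.1103) = 2.751×0.2123 = 0.5841 mol/dm³.
C_A = C_{A0}e^(−k₁t) = 0.8421 mol/dm³, so C_U = C_{A0}−C_A−C_D = 1.184 mol/dm³; C_D/C_U = 0.493.

0.493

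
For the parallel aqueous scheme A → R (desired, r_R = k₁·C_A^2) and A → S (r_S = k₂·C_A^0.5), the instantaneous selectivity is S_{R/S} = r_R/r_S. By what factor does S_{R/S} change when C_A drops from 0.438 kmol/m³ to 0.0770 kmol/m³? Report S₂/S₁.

S_{R/S} = (k₁/k₂)·C_A^1.5, so S₂/S₁ = (C_{A,2}/C_{A,1})^1.5.
= (0.0770/0.438)^1.5 = (0.1758)^1.5 = 0.0737.

0.0737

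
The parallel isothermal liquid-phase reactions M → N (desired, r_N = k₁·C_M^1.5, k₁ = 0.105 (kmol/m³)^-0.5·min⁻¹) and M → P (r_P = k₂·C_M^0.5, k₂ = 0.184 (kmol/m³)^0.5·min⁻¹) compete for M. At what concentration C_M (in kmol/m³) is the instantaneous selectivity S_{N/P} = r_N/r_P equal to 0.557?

0.976 kmol/m³

S_{N/P} = (k₁/k₂)·C_M ⇒ C_M = S·k₂/k₁.
= 0.557×0.184/0.105 = 0.976 kmol/m³.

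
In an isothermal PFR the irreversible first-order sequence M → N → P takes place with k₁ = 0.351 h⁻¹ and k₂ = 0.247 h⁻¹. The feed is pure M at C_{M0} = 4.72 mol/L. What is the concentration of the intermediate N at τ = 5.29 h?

The intermediate concentration in a first-order A→B→C sequence is C_N = k₁C_{M0}(e^(−k₁τ) − e^(−k₂τ))/(k₂−k₁).
e^(−k₁τ) = e^(−0.351×5.29) = e^(−1.857) = 0.1562; e^(−k₂τ) = e^(−1.307) = 0.2707.
C_N = 0.351×4.72/(0.247−0.351) × (0.1562−0.2707) = (-15.93)×(-0.1146) = 1.825 mol/L.

1.82 mol/L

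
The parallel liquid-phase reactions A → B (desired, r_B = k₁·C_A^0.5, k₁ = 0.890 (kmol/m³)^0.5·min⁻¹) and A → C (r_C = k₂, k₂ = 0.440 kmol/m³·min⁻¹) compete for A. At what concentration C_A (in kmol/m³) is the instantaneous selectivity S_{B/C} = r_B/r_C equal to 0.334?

S_{B/C} = (k₁/k₂)·C_A^0.5 ⇒ C_A = (S·k₂/k₁)^(2).
= (0.334×0.440/0.890)^(2) = (0.1651)^(2) = 0.0273 kmol/m³.

0.0273 kmol/m³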